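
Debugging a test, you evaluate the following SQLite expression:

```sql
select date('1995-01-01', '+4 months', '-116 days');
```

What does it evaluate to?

1995-01-05

Adding +4 months to 1995-01-01 gives 1995-05-01.
Applying '-116 days' to 1995-05-01: counting 116 days back gives 1995-01-05.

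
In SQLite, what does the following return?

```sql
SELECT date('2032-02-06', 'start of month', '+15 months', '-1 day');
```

2033-04-30

`start of month` rewinds 2032-02-06 to 2032-02-01.
Adding +15 months to 2032-02-01 gives 2033-05-01.
Going back 1 day from 2033-05-01 reaches 2033-04-30 (last day of April, 30 days).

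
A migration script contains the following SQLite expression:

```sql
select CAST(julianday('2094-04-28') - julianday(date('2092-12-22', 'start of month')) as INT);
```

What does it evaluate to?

`start of month` rewinds 2092-12-22 to 2092-12-01.
30 days remain in December 2092 after the 1st (31 − 1).
Full months from January 2093 through March 2094 contribute their day counts.
Then 28 days into April 2094.
Total: 30 + 31 + 28 + 31 + 30 + 31 + 30 + 31 + 31 + 30 + 31 + 30 + 31 + 31 + 28 + 31 + 28 = 513.

513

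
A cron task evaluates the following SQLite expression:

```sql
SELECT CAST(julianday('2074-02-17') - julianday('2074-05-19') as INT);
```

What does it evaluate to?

11 days remain in February 2074 after the 17th (28 − 17).
March 2074: 31 days.
April 2074: 30 days.
Then 19 days into May 2074.
Total: 11 + 31 + 30 + 19 = 91.
The subtraction is earlier − later, so the result is −91 → -91.

-91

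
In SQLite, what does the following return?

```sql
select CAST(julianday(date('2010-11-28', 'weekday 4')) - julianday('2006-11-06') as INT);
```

1487

`weekday 4` advances to the next Thursday; 2010-11-28 is a Sunday, so it moves forward to 2010-12-02.
24 days remain in November 2006 after the 6th (30 − 6).
Full months from December 2006 through November 2010 contribute their day counts.
Then 2 days into December 2010.
Total: 24 + 31 + 31 + 28 + 31 + 30 + 31 + 30 + 31 + 31 + 30 + 31 + 30 + 31 + 31 + 29 + 31 + 30 + 31 + 30 + 31 + 31 + 30 + 31 + 30 + 31 + 31 + 28 + 31 + 30 + 31 + 30 + 31 + 31 + 30 + 31 + 30 + 31 + 31 + 28 + 31 + 30 + 31 + 30 + 31 + 31 + 30 + 31 + 30 + 2 = 1487.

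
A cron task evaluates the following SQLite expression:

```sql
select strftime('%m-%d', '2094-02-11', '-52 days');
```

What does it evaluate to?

12-21

First apply '-52 days': 2094-02-11 → 2093-12-21.
`%m-%d` extracts the month-day: 12-21.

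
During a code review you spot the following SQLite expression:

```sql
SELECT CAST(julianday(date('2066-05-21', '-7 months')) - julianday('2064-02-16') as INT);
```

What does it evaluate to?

Adding -7 months to 2066-05-21 gives 2065-10-21.
13 days remain in February 2064 after the 16th (29 − 16).
Full months from March 2064 through September 2065 contribute their day counts.
Then 21 days into October 2065.
Total: 13 + 31 + 30 + 31 + 30 + 31 + 31 + 30 + 31 + 30 + 31 + 31 + 28 + 31 + 30 + 31 + 30 + 31 + 31 + 30 + 21 = 613.

613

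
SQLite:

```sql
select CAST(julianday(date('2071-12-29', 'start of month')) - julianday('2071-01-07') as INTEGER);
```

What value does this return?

`start of month` rewinds 2071-12-29 to 2071-12-01.
24 days remain in January 2071 after the 7th (31 − 7).
Full months from February 2071 through November 2071 contribute their day counts.
Then 1 day into December 2071.
Total: 24 + 28 + 31 + 30 + 31 + 30 + 31 + 31 + 30 + 31 + 30 + 1 = 328.

328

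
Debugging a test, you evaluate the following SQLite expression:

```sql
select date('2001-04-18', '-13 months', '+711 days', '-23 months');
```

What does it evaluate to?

Adding -13 months to 2001-04-18 gives 2000-03-18.
Applying '+711 days' to 2000-03-18: counting 711 days forward gives 2002-02-27.
Adding -23 months to 2002-02-27 gives 2000-03-27.

2000-03-27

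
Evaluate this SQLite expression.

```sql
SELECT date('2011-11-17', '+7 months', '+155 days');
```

Adding +7 months to 2011-11-17 gives 2012-06-17.
Applying '+155 days' to 2012-06-17: counting 155 days forward gives 2012-11-19.

2012-11-19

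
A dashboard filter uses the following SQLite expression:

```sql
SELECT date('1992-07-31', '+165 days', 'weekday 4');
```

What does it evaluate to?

1993-01-14

Applying '+165 days' to 1992-07-31: counting 165 days forward gives 1993-01-12.
`weekday 4` advances to the next Thursday; 1993-01-12 is a Tuesday, so it moves forward to 1993-01-14.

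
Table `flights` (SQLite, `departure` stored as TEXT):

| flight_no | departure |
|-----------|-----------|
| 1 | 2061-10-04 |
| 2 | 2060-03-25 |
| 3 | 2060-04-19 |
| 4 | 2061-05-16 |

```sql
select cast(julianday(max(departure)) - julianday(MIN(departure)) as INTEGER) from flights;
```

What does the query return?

MIN = 2060-03-25, MAX = 2061-10-04.
6 days remain in March 2060 after the 25th (31 − 25).
Full months from April 2060 through September 2061 contribute their day counts.
Then 4 days into October 2061.
Total: 6 + 30 + 31 + 30 + 31 + 31 + 30 + 31 + 30 + 31 + 31 + 28 + 31 + 30 + 31 + 30 + 31 + 31 + 30 + 4 = 558.

558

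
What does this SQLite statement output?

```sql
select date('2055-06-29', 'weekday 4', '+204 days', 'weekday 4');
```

`weekday 4` advances to the next Thursday; 2055-06-29 is a Tuesday, so it moves forward to 2055-07-01.
Applying '+204 days' to 2055-07-01: counting 204 days forward gives 2056-01-21.
`weekday 4` advances to the next Thursday; 2056-01-21 is a Friday, so it moves forward to 2056-01-27.

2056-01-27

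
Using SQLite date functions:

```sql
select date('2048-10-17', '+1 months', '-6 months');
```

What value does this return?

Adding +1 month to 2048-10-17 gives 2048-11-17.
Adding -6 months to 2048-11-17 gives 2048-05-17.

2048-05-17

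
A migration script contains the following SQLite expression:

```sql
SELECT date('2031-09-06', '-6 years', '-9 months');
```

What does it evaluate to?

2024-12-06

Adding -6 years to 2031-09-06 gives 2025-09-06.
Adding -9 months to 2025-09-06 gives 2024-12-06.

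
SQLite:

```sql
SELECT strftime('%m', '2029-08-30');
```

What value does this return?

08

`%m` extracts the 2-digit month (01-12): 08.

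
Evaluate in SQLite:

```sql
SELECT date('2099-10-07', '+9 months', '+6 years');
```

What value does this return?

Adding +9 months to 2099-10-07 gives 2100-07-07.
Adding +6 years to 2100-07-07 gives 2106-07-07.

2106-07-07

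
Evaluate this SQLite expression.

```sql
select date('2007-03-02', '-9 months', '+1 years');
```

2007-06-02

Adding -9 months to 2007-03-02 gives 2006-06-02.
Adding +1 year to 2006-06-02 gives 2007-06-02.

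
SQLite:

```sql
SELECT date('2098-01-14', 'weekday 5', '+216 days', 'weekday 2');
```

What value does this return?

2098-08-26

`weekday 5` advances to the next Friday; 2098-01-14 is a Tuesday, so it moves forward to 2098-01-17.
Applying '+216 days' to 2098-01-17: counting 216 days forward gives 2098-08-21.
`weekday 2` advances to the next Tuesday; 2098-08-21 is a Thursday, so it moves forward to 2098-08-26.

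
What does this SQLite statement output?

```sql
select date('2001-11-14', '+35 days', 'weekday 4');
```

November 2001 has 30 days; 16 remain after the 14th, so 17 days reach 2001-12-01.
Advancing 18 more days within December lands on 2001-12-19.
`weekday 4` advances to the next Thursday; 2001-12-19 is a Wednesday, so it moves forward to 2001-12-20.

2001-12-20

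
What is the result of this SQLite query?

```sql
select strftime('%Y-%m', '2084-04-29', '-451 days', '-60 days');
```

First apply '-451 days', '-60 days': 2084-04-29 → 2082-12-05.
`%Y-%m` extracts the year-month: 2082-12.

2082-12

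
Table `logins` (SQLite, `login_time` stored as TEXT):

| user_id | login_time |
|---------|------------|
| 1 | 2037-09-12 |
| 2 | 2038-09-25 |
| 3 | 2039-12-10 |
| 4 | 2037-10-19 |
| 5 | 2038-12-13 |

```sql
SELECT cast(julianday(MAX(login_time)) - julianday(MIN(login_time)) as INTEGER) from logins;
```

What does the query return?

MIN = 2037-09-12, MAX = 2039-12-10.
18 days remain in September 2037 after the 12th (30 − 12).
Full months from October 2037 through November 2039 contribute their day counts.
Then 10 days into December 2039.
Total: 18 + 31 + 30 + 31 + 31 + 28 + 31 + 30 + 31 + 30 + 31 + 31 + 30 + 31 + 30 + 31 + 31 + 28 + 31 + 30 + 31 + 30 + 31 + 31 + 30 + 31 + 30 + 10 = 819.

819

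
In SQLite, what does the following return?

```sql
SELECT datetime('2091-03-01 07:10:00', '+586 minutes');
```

586 minutes = 9h 46m; +586 minutes from 2091-03-01 07:10:00 is 2091-03-01 16:56:00.

2091-03-01 16:56:00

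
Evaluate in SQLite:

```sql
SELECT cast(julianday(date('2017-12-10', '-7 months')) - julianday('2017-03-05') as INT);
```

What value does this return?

66

Adding -7 months to 2017-12-10 gives 2017-05-10.
26 days remain in March 2017 after the 5th (31 − 5).
April 2017: 30 days.
Then 10 days into May 2017.
Total: 26 + 30 + 10 = 66.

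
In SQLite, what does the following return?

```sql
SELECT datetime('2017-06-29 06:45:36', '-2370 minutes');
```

2370 minutes = 39h 30m; -2370 minutes from 2017-06-29 06:45:36 is 2017-06-27 15:15:36 (crosses midnight).

2017-06-27 15:15:36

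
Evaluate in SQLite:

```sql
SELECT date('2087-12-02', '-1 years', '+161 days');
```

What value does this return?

2087-05-12

Adding -1 year to 2087-12-02 gives 2086-12-02.
Applying '+161 days' to 2086-12-02: counting 161 days forward gives 2087-05-12.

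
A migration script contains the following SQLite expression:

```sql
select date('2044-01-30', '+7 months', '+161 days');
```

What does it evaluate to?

Adding +7 months to 2044-01-30 gives 2044-08-30.
Applying '+161 days' to 2044-08-30: counting 161 days forward gives 2045-02-07.

2045-02-07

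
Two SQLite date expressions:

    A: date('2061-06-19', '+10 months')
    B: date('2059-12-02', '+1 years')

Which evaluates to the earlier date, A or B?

A = 2062-04-19.
B = 2060-12-02.
B is earlier.

B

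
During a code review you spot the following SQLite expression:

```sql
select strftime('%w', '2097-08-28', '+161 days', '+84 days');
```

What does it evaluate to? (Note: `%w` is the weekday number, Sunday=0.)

First apply '+161 days', '+84 days': 2097-08-28 → 2098-04-30.
2098-04-30 is a Wednesday; with Sunday=0 that is 3.

3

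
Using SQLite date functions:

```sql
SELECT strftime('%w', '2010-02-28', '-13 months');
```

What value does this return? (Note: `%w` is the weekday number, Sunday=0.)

3

First apply '-13 months': 2010-02-28 → 2009-01-28.
2009-01-28 is a Wednesday; with Sunday=0 that is 3.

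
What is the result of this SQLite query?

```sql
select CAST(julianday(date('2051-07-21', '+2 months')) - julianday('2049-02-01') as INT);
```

Adding +2 months to 2051-07-21 gives 2051-09-21.
27 days remain in February 2049 after the 1st (28 − 1).
Full months from March 2049 through August 2051 contribute their day counts.
Then 21 days into September 2051.
Total: 27 + 31 + 30 + 31 + 30 + 31 + 31 + 30 + 31 + 30 + 31 + 31 + 28 + 31 + 30 + 31 + 30 + 31 + 31 + 30 + 31 + 30 + 31 + 31 + 28 + 31 + 30 + 31 + 30 + 31 + 31 + 21 = 962.

962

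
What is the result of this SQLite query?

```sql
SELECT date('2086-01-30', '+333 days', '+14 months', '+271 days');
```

2088-11-26

Applying '+333 days' to 2086-01-30: counting 333 days forward gives 2086-12-29.
Adding +14 months to 2086-12-29 gives 2088-02-29.
Applying '+271 days' to 2088-02-29: counting 271 days forward gives 2088-11-26.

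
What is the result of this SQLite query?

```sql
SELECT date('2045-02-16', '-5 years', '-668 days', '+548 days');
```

2039-10-19

Adding -5 years to 2045-02-16 gives 2040-02-16.
Applying '-668 days' to 2040-02-16: counting 668 days back gives 2038-04-19.
Applying '+548 days' to 2038-04-19: counting 548 days forward gives 2039-10-19.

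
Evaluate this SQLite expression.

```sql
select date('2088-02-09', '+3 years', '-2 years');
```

2089-02-09

Adding +3 years to 2088-02-09 gives 2091-02-09.
Adding -2 years to 2091-02-09 gives 2089-02-09.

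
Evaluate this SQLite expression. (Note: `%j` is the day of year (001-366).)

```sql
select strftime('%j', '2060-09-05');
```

249

Day-of-year for 2060-09-05: days since 2060-01-01 inclusive = 249, zero-padded to 249.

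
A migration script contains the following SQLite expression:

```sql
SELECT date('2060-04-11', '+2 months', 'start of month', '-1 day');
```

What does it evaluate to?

2060-05-31

Adding +2 months to 2060-04-11 gives 2060-06-11.
`start of month` rewinds 2060-06-11 to 2060-06-01.
Going back 1 day from 2060-06-01 reaches 2060-05-31 (last day of May, 31 days).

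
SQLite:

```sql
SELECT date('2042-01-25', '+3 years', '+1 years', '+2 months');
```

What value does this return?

Adding +3 years to 2042-01-25 gives 2045-01-25.
Adding +1 year to 2045-01-25 gives 2046-01-25.
Adding +2 months to 2046-01-25 gives 2046-03-25.

2046-03-25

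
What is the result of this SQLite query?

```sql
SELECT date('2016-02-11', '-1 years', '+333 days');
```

2016-01-10

Adding -1 year to 2016-02-11 gives 2015-02-11.
Applying '+333 days' to 2015-02-11: counting 333 days forward gives 2016-01-10.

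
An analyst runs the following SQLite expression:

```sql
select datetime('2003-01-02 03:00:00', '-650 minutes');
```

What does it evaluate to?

650 minutes = 10h 50m; -650 minutes from 2003-01-02 03:00:00 is 2003-01-01 16:10:00 (crosses midnight).

2003-01-01 16:10:00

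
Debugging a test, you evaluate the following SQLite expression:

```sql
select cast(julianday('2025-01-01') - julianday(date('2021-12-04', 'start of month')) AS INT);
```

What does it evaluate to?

1127

`start of month` rewinds 2021-12-04 to 2021-12-01.
30 days remain in December 2021 after the 1st (31 − 1).
Full months from January 2022 through December 2024 contribute their day counts.
Then 1 day into January 2025.
Total: 30 + 31 + 28 + 31 + 30 + 31 + 30 + 31 + 31 + 30 + 31 + 30 + 31 + 31 + 28 + 31 + 30 + 31 + 30 + 31 + 31 + 30 + 31 + 30 + 31 + 31 + 29 + 31 + 30 + 31 + 30 + 31 + 31 + 30 + 31 + 30 + 31 + 1 = 1127.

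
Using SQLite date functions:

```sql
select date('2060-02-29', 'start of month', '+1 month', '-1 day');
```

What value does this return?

`start of month` rewinds 2060-02-29 to 2060-02-01.
Adding +1 month to 2060-02-01 gives 2060-03-01.
Going back 1 day from 2060-03-01 reaches 2060-02-29 (last day of February, 29 days).

2060-02-29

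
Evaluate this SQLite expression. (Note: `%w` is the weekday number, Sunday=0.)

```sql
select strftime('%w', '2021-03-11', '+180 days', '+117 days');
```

First apply '+180 days', '+117 days': 2021-03-11 → 2022-01-02.
2022-01-02 is a Sunday; with Sunday=0 that is 0.

0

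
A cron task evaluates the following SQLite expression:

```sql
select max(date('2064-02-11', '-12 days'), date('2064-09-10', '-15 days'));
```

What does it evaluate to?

2064-08-26

date('2064-02-11', '-12 days') → 2064-01-30.
date('2064-09-10', '-15 days') → 2064-08-26.
Later of the two is 2064-08-26.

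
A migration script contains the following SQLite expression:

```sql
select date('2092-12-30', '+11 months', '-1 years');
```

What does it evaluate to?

2092-11-30

Adding +11 months to 2092-12-30 gives 2093-11-30.
Adding -1 year to 2093-11-30 gives 2092-11-30.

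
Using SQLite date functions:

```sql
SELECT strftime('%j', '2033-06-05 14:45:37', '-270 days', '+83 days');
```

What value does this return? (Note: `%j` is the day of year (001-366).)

First apply '-270 days', '+83 days': 2033-06-05 14:45:37 → 2032-11-30 14:45:37.
Day-of-year for 2032-11-30: days since 2032-01-01 inclusive = 335, zero-padded to 335.

335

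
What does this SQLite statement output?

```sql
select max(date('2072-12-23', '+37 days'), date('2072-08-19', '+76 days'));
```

date('2072-12-23', '+37 days') → 2073-01-29.
date('2072-08-19', '+76 days') → 2072-11-03.
Later of the two is 2073-01-29.

2073-01-29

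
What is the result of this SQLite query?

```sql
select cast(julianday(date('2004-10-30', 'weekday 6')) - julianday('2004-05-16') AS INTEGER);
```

167

`weekday 6` advances to the next Saturday; 2004-10-30 is already a Saturday, so it stays at 2004-10-30.
15 days remain in May 2004 after the 16th (31 − 16).
June 2004: 30 days.
July 2004: 31 days.
August 2004: 31 days.
September 2004: 30 days.
Then 30 days into October 2004.
Total: 15 + 30 + 31 + 31 + 30 + 30 = 167.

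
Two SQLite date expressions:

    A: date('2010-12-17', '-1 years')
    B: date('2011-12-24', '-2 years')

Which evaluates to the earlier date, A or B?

A = 2009-12-17.
B = 2009-12-24.
A is earlier.

A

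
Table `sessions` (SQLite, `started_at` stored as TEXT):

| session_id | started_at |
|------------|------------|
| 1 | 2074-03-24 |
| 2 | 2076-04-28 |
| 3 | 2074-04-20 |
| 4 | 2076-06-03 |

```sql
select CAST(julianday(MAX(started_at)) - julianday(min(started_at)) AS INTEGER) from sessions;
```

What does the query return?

802

MIN = 2074-03-24, MAX = 2076-06-03.
7 days remain in March 2074 after the 24th (31 − 24).
Full months from April 2074 through May 2076 contribute their day counts.
Then 3 days into June 2076.
Total: 7 + 30 + 31 + 30 + 31 + 31 + 30 + 31 + 30 + 31 + 31 + 28 + 31 + 30 + 31 + 30 + 31 + 31 + 30 + 31 + 30 + 31 + 31 + 29 + 31 + 30 + 31 + 3 = 802.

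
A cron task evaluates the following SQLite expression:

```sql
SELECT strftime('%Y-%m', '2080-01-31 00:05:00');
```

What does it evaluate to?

`%Y-%m` extracts the year-month: 2080-01.

2080-01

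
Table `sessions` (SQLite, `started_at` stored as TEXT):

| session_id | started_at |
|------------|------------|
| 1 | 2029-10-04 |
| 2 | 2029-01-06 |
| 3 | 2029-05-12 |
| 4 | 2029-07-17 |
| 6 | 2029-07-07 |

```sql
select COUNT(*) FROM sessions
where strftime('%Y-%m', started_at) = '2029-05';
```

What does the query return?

Rows with year-month 2029-05: 2029-05-12 → 1.

1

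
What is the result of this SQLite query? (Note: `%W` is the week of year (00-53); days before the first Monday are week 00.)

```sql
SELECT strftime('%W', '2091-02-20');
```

2091-02-20 is a Tuesday. SQLite's %W counts Mondays since the year started; the result is 08.

08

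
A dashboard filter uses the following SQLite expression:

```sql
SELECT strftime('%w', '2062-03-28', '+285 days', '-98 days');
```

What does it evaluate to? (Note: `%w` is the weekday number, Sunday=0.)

First apply '+285 days', '-98 days': 2062-03-28 → 2062-10-01.
2062-10-01 is a Sunday; with Sunday=0 that is 0.

0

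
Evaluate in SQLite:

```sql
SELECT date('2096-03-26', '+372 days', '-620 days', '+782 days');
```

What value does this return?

2097-09-11

Applying '+372 days' to 2096-03-26: counting 372 days forward gives 2097-04-02.
Applying '-620 days' to 2097-04-02: counting 620 days back gives 2095-07-22.
Applying '+782 days' to 2095-07-22: counting 782 days forward gives 2097-09-11.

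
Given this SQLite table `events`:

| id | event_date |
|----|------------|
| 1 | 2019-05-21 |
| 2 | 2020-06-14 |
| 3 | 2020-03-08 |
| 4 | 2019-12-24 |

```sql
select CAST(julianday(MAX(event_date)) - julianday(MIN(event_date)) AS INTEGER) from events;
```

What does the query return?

MIN = 2019-05-21, MAX = 2020-06-14.
10 days remain in May 2019 after the 21st (31 − 21).
Full months from June 2019 through May 2020 contribute their day counts.
Then 14 days into June 2020.
Total: 10 + 30 + 31 + 31 + 30 + 31 + 30 + 31 + 31 + 29 + 31 + 30 + 31 + 14 = 390.

390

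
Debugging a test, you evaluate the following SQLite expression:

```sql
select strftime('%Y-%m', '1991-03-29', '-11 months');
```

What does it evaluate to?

First apply '-11 months': 1991-03-29 → 1990-04-29.
`%Y-%m` extracts the year-month: 1990-04.

1990-04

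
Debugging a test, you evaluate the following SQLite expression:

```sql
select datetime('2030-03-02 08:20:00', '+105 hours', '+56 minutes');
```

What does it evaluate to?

2030-03-06 18:16:00

+105 hours from 2030-03-02 08:20:00 is 2030-03-06 17:20:00 (crosses midnight).
+56 minutes from 2030-03-06 17:20:00 is 2030-03-06 18:16:00.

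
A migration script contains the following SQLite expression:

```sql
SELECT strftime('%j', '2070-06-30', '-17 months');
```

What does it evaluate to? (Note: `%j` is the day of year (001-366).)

030

First apply '-17 months': 2070-06-30 → 2069-01-30.
Day-of-year for 2069-01-30: days since 2069-01-01 inclusive = 30, zero-padded to 030.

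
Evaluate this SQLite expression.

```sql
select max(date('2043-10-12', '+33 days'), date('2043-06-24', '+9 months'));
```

date('2043-10-12', '+33 days') → 2043-11-14.
date('2043-06-24', '+9 months') → 2044-03-24.
Later of the two is 2044-03-24.

2044-03-24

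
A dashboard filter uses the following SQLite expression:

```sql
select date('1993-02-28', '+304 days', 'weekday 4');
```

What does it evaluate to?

Applying '+304 days' to 1993-02-28: counting 304 days forward gives 1993-12-29.
`weekday 4` advances to the next Thursday; 1993-12-29 is a Wednesday, so it moves forward to 1993-12-30.

1993-12-30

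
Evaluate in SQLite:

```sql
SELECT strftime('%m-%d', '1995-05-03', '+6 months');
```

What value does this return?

First apply '+6 months': 1995-05-03 → 1995-11-03.
`%m-%d` extracts the month-day: 11-03.

11-03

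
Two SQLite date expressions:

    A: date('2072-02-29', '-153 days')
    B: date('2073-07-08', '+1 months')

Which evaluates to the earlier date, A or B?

A

A = 2071-09-29.
B = 2073-08-08.
A is earlier.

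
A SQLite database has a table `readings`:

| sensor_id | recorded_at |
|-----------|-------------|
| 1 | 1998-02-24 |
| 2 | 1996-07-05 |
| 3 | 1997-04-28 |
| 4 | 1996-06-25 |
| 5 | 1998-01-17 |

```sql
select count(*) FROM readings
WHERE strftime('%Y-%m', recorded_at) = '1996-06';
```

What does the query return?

Rows with year-month 1996-06: 1996-06-25 → 1.

1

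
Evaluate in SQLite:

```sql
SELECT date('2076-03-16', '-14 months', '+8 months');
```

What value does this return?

Adding -14 months to 2076-03-16 gives 2075-01-16.
Adding +8 months to 2075-01-16 gives 2075-09-16.

2075-09-16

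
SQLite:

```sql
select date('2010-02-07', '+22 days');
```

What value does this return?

2010-03-01

February 2010 has 28 days; 21 remain after the 7th, so 22 days reach 2010-03-01.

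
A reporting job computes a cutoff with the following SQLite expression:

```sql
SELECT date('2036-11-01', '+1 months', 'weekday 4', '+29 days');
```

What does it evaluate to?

2037-01-02

Adding +1 month to 2036-11-01 gives 2036-12-01.
`weekday 4` advances to the next Thursday; 2036-12-01 is a Monday, so it moves forward to 2036-12-04.
December 2036 has 31 days; 27 remain after the 4th, so 28 days reach 2037-01-01.
Advancing 1 more day within January lands on 2037-01-02.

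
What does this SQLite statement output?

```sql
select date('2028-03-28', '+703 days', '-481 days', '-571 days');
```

Applying '+703 days' to 2028-03-28: counting 703 days forward gives 2030-03-01.
Applying '-481 days' to 2030-03-01: counting 481 days back gives 2028-11-05.
Applying '-571 days' to 2028-11-05: counting 571 days back gives 2027-04-14.

2027-04-14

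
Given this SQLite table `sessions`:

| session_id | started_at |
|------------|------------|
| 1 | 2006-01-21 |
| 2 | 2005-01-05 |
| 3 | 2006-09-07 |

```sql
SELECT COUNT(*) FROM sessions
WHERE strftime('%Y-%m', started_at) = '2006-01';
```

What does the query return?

Rows with year-month 2006-01: 2006-01-21 → 1.

1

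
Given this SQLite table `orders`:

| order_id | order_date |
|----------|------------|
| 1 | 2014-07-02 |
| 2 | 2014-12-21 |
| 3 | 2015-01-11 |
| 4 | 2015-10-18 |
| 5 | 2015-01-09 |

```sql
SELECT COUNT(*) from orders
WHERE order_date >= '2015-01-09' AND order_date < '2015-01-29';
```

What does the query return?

2

Rows in [2015-01-09, 2015-01-29): 2015-01-11, 2015-01-09 → 2 rows.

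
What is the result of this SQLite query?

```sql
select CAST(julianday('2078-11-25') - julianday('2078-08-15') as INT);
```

16 days remain in August 2078 after the 15th (31 − 15).
September 2078: 30 days.
October 2078: 31 days.
Then 25 days into November 2078.
Total: 16 + 30 + 31 + 25 = 102.

102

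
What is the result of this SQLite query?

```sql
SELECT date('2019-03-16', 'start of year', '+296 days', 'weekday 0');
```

2019-10-27

`start of year` rewinds 2019-03-16 to 2019-01-01.
Applying '+296 days' to 2019-01-01: counting 296 days forward gives 2019-10-24.
`weekday 0` advances to the next Sunday; 2019-10-24 is a Thursday, so it moves forward to 2019-10-27.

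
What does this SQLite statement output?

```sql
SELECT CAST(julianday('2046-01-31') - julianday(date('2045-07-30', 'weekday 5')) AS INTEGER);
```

180

`weekday 5` advances to the next Friday; 2045-07-30 is a Sunday, so it moves forward to 2045-08-04.
27 days remain in August 2045 after the 4th (31 − 4).
September 2045: 30 days.
October 2045: 31 days.
November 2045: 30 days.
December 2045: 31 days.
Then 31 days into January 2046.
Total: 27 + 30 + 31 + 30 + 31 + 31 = 180.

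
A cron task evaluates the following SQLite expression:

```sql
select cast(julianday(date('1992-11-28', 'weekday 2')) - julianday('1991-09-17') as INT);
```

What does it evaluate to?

`weekday 2` advances to the next Tuesday; 1992-11-28 is a Saturday, so it moves forward to 1992-12-01.
13 days remain in September 1991 after the 17th (30 − 17).
Full months from October 1991 through November 1992 contribute their day counts.
Then 1 day into December 1992.
Total: 13 + 31 + 30 + 31 + 31 + 29 + 31 + 30 + 31 + 30 + 31 + 31 + 30 + 31 + 30 + 1 = 441.

441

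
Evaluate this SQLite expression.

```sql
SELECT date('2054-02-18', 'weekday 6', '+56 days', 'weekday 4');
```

2054-04-23

`weekday 6` advances to the next Saturday; 2054-02-18 is a Wednesday, so it moves forward to 2054-02-21.
Applying '+56 days' to 2054-02-21: counting 56 days forward gives 2054-04-18.
`weekday 4` advances to the next Thursday; 2054-04-18 is a Saturday, so it moves forward to 2054-04-23.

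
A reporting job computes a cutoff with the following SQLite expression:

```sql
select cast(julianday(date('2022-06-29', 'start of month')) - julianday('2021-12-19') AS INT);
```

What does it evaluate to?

164

`start of month` rewinds 2022-06-29 to 2022-06-01.
12 days remain in December 2021 after the 19th (31 − 19).
January 2022: 31 days.
February 2022: 28 days.
March 2022: 31 days.
April 2022: 30 days.
May 2022: 31 days.
Then 1 day into June 2022.
Total: 12 + 31 + 28 + 31 + 30 + 31 + 1 = 164.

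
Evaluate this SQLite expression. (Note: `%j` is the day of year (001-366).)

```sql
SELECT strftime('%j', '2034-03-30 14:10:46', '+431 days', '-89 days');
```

First apply '+431 days', '-89 days': 2034-03-30 14:10:46 → 2035-03-07 14:10:46.
Day-of-year for 2035-03-07: days since 2035-01-01 inclusive = 66, zero-padded to 066.

066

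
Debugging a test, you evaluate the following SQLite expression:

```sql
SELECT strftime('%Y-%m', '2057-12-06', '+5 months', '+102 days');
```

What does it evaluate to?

First apply '+5 months', '+102 days': 2057-12-06 → 2058-08-16.
`%Y-%m` extracts the year-month: 2058-08.

2058-08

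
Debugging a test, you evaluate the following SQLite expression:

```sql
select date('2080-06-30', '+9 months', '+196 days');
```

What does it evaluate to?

2081-10-12

Adding +9 months to 2080-06-30 gives 2081-03-30.
Applying '+196 days' to 2081-03-30: counting 196 days forward gives 2081-10-12.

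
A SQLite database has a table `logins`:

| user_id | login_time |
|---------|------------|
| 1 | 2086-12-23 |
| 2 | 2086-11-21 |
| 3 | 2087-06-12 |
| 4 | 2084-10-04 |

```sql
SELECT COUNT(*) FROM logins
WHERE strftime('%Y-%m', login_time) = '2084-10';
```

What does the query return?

1

Rows with year-month 2084-10: 2084-10-04 → 1.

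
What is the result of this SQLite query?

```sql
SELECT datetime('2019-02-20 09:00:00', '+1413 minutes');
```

2019-02-21 08:33:00

1413 minutes = 23h 33m; +1413 minutes from 2019-02-20 09:00:00 is 2019-02-21 08:33:00 (crosses midnight).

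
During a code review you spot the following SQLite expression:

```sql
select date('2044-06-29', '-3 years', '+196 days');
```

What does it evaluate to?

2042-01-11

Adding -3 years to 2044-06-29 gives 2041-06-29.
Applying '+196 days' to 2041-06-29: counting 196 days forward gives 2042-01-11.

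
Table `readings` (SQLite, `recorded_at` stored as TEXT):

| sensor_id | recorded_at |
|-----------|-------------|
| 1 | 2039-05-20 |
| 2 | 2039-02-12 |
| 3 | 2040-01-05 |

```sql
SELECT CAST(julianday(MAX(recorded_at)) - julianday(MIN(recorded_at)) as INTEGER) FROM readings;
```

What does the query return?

327

MIN = 2039-02-12, MAX = 2040-01-05.
16 days remain in February 2039 after the 12th (28 − 12).
Full months from March 2039 through December 2039 contribute their day counts.
Then 5 days into January 2040.
Total: 16 + 31 + 30 + 31 + 30 + 31 + 31 + 30 + 31 + 30 + 31 + 5 = 327.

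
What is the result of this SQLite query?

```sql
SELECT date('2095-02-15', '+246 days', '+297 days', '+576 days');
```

Applying '+246 days' to 2095-02-15: counting 246 days forward gives 2095-10-19.
Applying '+297 days' to 2095-10-19: counting 297 days forward gives 2096-08-11.
Applying '+576 days' to 2096-08-11: counting 576 days forward gives 2098-03-10.

2098-03-10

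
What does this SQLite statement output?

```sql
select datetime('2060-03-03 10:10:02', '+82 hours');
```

+82 hours from 2060-03-03 10:10:02 is 2060-03-06 20:10:02 (crosses midnight).

2060-03-06 20:10:02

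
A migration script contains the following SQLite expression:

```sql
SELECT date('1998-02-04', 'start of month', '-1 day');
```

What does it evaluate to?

1998-01-31

`start of month` rewinds 1998-02-04 to 1998-02-01.
Going back 1 day from 1998-02-01 reaches 1998-01-31 (last day of January, 31 days).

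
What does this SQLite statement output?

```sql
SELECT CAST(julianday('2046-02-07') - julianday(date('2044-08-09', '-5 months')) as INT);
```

Adding -5 months to 2044-08-09 gives 2044-03-09.
22 days remain in March 2044 after the 9th (31 − 9).
Full months from April 2044 through January 2046 contribute their day counts.
Then 7 days into February 2046.
Total: 22 + 30 + 31 + 30 + 31 + 31 + 30 + 31 + 30 + 31 + 31 + 28 + 31 + 30 + 31 + 30 + 31 + 31 + 30 + 31 + 30 + 31 + 31 + 7 = 700.

700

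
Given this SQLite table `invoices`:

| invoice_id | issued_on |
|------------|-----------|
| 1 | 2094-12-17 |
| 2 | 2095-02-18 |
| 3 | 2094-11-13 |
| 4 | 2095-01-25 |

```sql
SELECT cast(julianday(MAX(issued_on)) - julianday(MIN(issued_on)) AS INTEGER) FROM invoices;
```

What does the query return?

MIN = 2094-11-13, MAX = 2095-02-18.
17 days remain in November 2094 after the 13th (30 − 13).
December 2094: 31 days.
January 2095: 31 days.
Then 18 days into February 2095.
Total: 17 + 31 + 31 + 18 = 97.

97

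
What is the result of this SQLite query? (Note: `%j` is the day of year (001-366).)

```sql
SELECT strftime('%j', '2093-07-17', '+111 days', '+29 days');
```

338

First apply '+111 days', '+29 days': 2093-07-17 → 2093-12-04.
Day-of-year for 2093-12-04: days since 2093-01-01 inclusive = 338, zero-padded to 338.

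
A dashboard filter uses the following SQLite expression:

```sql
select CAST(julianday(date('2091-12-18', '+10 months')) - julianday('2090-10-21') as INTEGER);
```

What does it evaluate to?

Adding +10 months to 2091-12-18 gives 2092-10-18.
10 days remain in October 2090 after the 21st (31 − 21).
Full months from November 2090 through September 2092 contribute their day counts.
Then 18 days into October 2092.
Total: 10 + 30 + 31 + 31 + 28 + 31 + 30 + 31 + 30 + 31 + 31 + 30 + 31 + 30 + 31 + 31 + 29 + 31 + 30 + 31 + 30 + 31 + 31 + 30 + 18 = 728.

728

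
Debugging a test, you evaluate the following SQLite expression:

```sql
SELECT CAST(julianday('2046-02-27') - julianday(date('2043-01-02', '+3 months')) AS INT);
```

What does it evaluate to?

Adding +3 months to 2043-01-02 gives 2043-04-02.
28 days remain in April 2043 after the 2nd (30 − 2).
Full months from May 2043 through January 2046 contribute their day counts.
Then 27 days into February 2046.
Total: 28 + 31 + 30 + 31 + 31 + 30 + 31 + 30 + 31 + 31 + 29 + 31 + 30 + 31 + 30 + 31 + 31 + 30 + 31 + 30 + 31 + 31 + 28 + 31 + 30 + 31 + 30 + 31 + 31 + 30 + 31 + 30 + 31 + 31 + 27 = 1062.

1062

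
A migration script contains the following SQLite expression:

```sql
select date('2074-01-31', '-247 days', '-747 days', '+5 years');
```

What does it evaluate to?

2076-05-13

Applying '-247 days' to 2074-01-31: counting 247 days back gives 2073-05-29.
Applying '-747 days' to 2073-05-29: counting 747 days back gives 2071-05-13.
Adding +5 years to 2071-05-13 gives 2076-05-13.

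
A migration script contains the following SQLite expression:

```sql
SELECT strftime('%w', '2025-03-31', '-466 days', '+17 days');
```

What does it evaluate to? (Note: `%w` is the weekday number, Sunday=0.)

0

First apply '-466 days', '+17 days': 2025-03-31 → 2024-01-07.
2024-01-07 is a Sunday; with Sunday=0 that is 0.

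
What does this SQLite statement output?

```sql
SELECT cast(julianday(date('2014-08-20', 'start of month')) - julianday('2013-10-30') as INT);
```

275

`start of month` rewinds 2014-08-20 to 2014-08-01.
1 day remains in October 2013 after the 30th (31 − 30).
Full months from November 2013 through July 2014 contribute their day counts.
Then 1 day into August 2014.
Total: 1 + 30 + 31 + 31 + 28 + 31 + 30 + 31 + 30 + 31 + 1 = 275.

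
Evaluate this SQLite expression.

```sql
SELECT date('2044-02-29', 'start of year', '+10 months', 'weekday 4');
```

`start of year` rewinds 2044-02-29 to 2044-01-01.
Adding +10 months to 2044-01-01 gives 2044-11-01.
`weekday 4` advances to the next Thursday; 2044-11-01 is a Tuesday, so it moves forward to 2044-11-03.

2044-11-03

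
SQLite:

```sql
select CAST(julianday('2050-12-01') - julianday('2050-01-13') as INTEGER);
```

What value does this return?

18 days remain in January 2050 after the 13th (31 − 13).
Full months from February 2050 through November 2050 contribute their day counts.
Then 1 day into December 2050.
Total: 18 + 28 + 31 + 30 + 31 + 30 + 31 + 31 + 30 + 31 + 30 + 1 = 322.

322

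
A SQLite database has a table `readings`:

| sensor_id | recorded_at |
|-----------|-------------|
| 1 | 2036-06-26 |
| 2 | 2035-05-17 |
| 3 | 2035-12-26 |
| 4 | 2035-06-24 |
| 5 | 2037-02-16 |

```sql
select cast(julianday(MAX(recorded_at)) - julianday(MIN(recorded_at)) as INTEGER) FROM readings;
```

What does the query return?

MIN = 2035-05-17, MAX = 2037-02-16.
14 days remain in May 2035 after the 17th (31 − 17).
Full months from June 2035 through January 2037 contribute their day counts.
Then 16 days into February 2037.
Total: 14 + 30 + 31 + 31 + 30 + 31 + 30 + 31 + 31 + 29 + 31 + 30 + 31 + 30 + 31 + 31 + 30 + 31 + 30 + 31 + 31 + 16 = 641.

641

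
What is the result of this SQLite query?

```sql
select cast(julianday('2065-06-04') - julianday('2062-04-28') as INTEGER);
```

1133

2 days remain in April 2062 after the 28th (30 − 28).
Full months from May 2062 through May 2065 contribute their day counts.
Then 4 days into June 2065.
Total: 2 + 31 + 30 + 31 + 31 + 30 + 31 + 30 + 31 + 31 + 28 + 31 + 30 + 31 + 30 + 31 + 31 + 30 + 31 + 30 + 31 + 31 + 29 + 31 + 30 + 31 + 30 + 31 + 31 + 30 + 31 + 30 + 31 + 31 + 28 + 31 + 30 + 31 + 4 = 1133.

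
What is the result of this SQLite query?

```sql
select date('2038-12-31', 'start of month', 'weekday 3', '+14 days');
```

`start of month` rewinds 2038-12-31 to 2038-12-01.
`weekday 3` advances to the next Wednesday; 2038-12-01 is already a Wednesday, so it stays at 2038-12-01.
Advancing 14 more days within December lands on 2038-12-15.

2038-12-15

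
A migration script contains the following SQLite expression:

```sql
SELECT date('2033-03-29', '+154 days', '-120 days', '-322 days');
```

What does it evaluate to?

2032-06-14

Applying '+154 days' to 2033-03-29: counting 154 days forward gives 2033-08-30.
Applying '-120 days' to 2033-08-30: counting 120 days back gives 2033-05-02.
Applying '-322 days' to 2033-05-02: counting 322 days back gives 2032-06-14.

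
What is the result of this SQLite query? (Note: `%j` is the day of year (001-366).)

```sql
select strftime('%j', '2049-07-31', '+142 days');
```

354

First apply '+142 days': 2049-07-31 → 2049-12-20.
Day-of-year for 2049-12-20: days since 2049-01-01 inclusive = 354, zero-padded to 354.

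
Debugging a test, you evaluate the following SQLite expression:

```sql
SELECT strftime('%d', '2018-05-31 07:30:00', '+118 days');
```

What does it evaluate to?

First apply '+118 days': 2018-05-31 07:30:00 → 2018-09-26 07:30:00.
`%d` extracts the 2-digit day of month: 26.

26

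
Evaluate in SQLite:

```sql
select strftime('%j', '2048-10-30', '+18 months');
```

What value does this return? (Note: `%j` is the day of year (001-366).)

120

First apply '+18 months': 2048-10-30 → 2050-04-30.
Day-of-year for 2050-04-30: days since 2050-01-01 inclusive = 120, zero-padded to 120.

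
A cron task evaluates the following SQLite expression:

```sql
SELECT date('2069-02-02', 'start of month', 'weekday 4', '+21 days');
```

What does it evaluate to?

2069-02-28

`start of month` rewinds 2069-02-02 to 2069-02-01.
`weekday 4` advances to the next Thursday; 2069-02-01 is a Friday, so it moves forward to 2069-02-07.
Advancing 21 more days within February lands on 2069-02-28.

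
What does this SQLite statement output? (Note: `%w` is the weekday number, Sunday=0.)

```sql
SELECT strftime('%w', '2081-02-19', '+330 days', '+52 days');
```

0

First apply '+330 days', '+52 days': 2081-02-19 → 2082-03-08.
2082-03-08 is a Sunday; with Sunday=0 that is 0.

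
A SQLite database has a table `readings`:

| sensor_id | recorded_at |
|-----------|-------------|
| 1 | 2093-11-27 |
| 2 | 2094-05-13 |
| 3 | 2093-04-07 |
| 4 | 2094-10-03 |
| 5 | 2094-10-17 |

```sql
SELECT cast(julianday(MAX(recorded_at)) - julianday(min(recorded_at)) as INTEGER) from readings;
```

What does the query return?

558

MIN = 2093-04-07, MAX = 2094-10-17.
23 days remain in April 2093 after the 7th (30 − 7).
Full months from May 2093 through September 2094 contribute their day counts.
Then 17 days into October 2094.
Total: 23 + 31 + 30 + 31 + 31 + 30 + 31 + 30 + 31 + 31 + 28 + 31 + 30 + 31 + 30 + 31 + 31 + 30 + 17 = 558.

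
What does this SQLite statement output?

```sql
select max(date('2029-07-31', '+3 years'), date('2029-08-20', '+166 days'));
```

2032-07-31

date('2029-07-31', '+3 years') → 2032-07-31.
date('2029-08-20', '+166 days') → 2030-02-02.
Later of the two is 2032-07-31.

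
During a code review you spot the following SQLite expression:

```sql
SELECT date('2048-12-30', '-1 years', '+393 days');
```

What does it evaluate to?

2049-01-26

Adding -1 year to 2048-12-30 gives 2047-12-30.
Applying '+393 days' to 2047-12-30: counting 393 days forward gives 2049-01-26.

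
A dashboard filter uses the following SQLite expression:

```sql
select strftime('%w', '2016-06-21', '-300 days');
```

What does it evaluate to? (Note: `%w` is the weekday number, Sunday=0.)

First apply '-300 days': 2016-06-21 → 2015-08-26.
2015-08-26 is a Wednesday; with Sunday=0 that is 3.

3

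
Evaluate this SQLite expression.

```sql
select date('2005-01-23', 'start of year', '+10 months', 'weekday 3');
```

2005-11-02

`start of year` rewinds 2005-01-23 to 2005-01-01.
Adding +10 months to 2005-01-01 gives 2005-11-01.
`weekday 3` advances to the next Wednesday; 2005-11-01 is a Tuesday, so it moves forward to 2005-11-02.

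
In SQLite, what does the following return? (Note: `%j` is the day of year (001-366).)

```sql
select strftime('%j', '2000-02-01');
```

Day-of-year for 2000-02-01: days since 2000-01-01 inclusive = 32, zero-padded to 032.

032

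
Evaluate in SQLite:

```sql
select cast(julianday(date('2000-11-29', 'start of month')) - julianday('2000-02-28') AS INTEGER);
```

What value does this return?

`start of month` rewinds 2000-11-29 to 2000-11-01.
1 day remains in February 2000 after the 28th (29 − 28).
Full months from March 2000 through October 2000 contribute their day counts.
Then 1 day into November 2000.
Total: 1 + 31 + 30 + 31 + 30 + 31 + 31 + 30 + 31 + 1 = 247.

247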